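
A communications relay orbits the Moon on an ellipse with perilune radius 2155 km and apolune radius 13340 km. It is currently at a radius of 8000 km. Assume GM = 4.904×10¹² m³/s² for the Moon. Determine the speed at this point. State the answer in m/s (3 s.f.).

Semi-major axis a = (r_p + r_a)/2 = 7747.5 km = 7.748×10⁶ m.
Vis-viva: v² = μ(2/r − 1/a) = 4.904×10¹² × (2.500×10⁻⁷ − 1.291×10⁻⁷) = 5.930×10⁵ m²/s².
v = 770.1 m/s.

v ≈ 770 m/s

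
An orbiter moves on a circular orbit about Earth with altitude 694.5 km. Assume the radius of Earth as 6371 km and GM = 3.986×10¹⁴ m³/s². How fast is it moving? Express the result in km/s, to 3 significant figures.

r = 6371 + 694.5 = 7065.5 km = 7.0655×10⁶ m.
For a circular orbit v = √(μ/r) = √(3.986×10¹⁴ / 7.066×10⁶) = √(5.641×10⁷) = 7511 m/s.
That is 7.511 km/s.

v ≈ 7.51 km/s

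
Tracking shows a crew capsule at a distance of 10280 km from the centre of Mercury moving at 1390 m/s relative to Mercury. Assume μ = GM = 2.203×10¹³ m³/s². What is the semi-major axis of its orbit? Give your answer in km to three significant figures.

r = 1.028×10⁷ m.
Vis-viva rearranged: 1/a = 2/r − v²/μ = 1.946×10⁻⁷ − 8.770×10⁻⁸ = 1.068×10⁻⁷ m⁻¹.
a = 9.359×10⁶ m = 9359.0 km.

a ≈ 9360 km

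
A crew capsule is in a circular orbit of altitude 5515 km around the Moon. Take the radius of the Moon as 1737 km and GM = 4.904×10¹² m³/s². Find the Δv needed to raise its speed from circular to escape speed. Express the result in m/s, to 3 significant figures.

Δv ≈ 341 m/s

r = 1737 + 5515 = 7252.0 km = 7.2520×10⁶ m.
Circular speed v_c = √(μ/r) = 822.3 m/s.
Escape speed v_esc = √(2μ/r) = √2 × v_c = 1163 m/s.
Δv = v_esc − v_c = 340.6 m/s.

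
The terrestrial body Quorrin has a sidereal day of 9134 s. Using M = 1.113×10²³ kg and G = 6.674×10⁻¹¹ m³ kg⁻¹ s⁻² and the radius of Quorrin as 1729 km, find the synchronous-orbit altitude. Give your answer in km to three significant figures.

h_sync ≈ 775 km

μ = GM = 6.674×10⁻¹¹ × 1.113×10²³ = 7.428×10¹² m³/s².
A synchronous orbit has period T, so by Kepler's third law a = (μT²/4π²)^(1/3).
μT²/4π² = 7.428×10¹² × (9.134×10³)² / 39.48 = 1.570×10¹⁹ m³.
a = 2.504×10⁶ m = 2503.9 km.
Altitude h = a − R = 2503.9 − 1729 = 774.89 km.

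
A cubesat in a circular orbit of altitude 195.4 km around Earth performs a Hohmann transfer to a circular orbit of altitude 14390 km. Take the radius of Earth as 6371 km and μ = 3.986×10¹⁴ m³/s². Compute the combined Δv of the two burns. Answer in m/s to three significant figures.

r₁ = 6371 + 195.4 = 6566.4 km = 6.5664×10⁶ m.
r₂ = 6371 + 14390 = 20761 km = 2.0761×10⁷ m.
Transfer ellipse a_t = (r₁ + r₂)/2 = 1.366×10⁷ m.
At r₁: circular v_c1 = √(μ/r₁) = 7791 m/s; transfer-perigee v_p = √[μ(2/r₁ − 1/a_t)] = 9604 m/s.
Δv₁ = v_p − v_c1 = 1813 m/s.
At r₂: circular v_c2 = √(μ/r₂) = 4382 m/s; transfer-apogee v_a = √[μ(2/r₂ − 1/a_t)] = 3038 m/s.
Δv₂ = v_c2 − v_a = 1344 m/s.
Total Δv = Δv₁ + Δv₂ = 3157 m/s.

Δv_total ≈ 3160 m/s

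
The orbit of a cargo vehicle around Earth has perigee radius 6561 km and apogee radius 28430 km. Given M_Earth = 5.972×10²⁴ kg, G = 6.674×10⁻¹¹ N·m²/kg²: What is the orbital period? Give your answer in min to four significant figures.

μ = GM = 6.674×10⁻¹¹ × 5.972×10²⁴ = 3.986×10¹⁴ m³/s².
Semi-major axis a = (r_p + r_a)/2 = (6561.0 + 28430)/2 = 17496 km = 1.750×10⁷ m.
By Kepler's third law T = 2π√(a³/μ) = 2π × 3.666×10³ = 2.303×10⁴ s.
= 383.9 min.

T ≈ 383.9 min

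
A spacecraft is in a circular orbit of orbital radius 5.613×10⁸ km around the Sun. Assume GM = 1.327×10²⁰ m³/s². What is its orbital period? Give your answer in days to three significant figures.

r = 5.613×10⁸ km = 5.613×10¹¹ m.
Kepler's third law: T = 2π√(r³/μ) = 2π√((5.613×10¹¹)³ / 1.327×10²⁰).
r³/μ = 1.333×10¹⁵ s², so T = 2π × 3.651×10⁷ = 2.294×10⁸ s.
Converting: 2.294×10⁸ s ÷ 86400 = 2655 days.

T ≈ 2650 days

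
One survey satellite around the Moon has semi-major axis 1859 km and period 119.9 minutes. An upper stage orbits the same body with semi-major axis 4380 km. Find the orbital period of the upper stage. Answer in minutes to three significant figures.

T₂ ≈ 434 minutes

Kepler's third law: T² ∝ a³, so T₂ = T₁ (a₂/a₁)^(3/2).
a₂/a₁ = 2.356, (a₂/a₁)^(3/2) = 3.617.
T₂ = 119.9 × 3.617 = 433.6 minutes.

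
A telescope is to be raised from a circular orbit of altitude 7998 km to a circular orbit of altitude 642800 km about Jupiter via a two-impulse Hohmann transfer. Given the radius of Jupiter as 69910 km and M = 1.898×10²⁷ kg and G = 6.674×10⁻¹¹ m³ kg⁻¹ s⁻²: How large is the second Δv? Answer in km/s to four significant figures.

μ = GM = 6.674×10⁻¹¹ × 1.898×10²⁷ = 1.267×10¹⁷ m³/s².
r₁ = 69910 + 7998 = 77908 km = 7.7908×10⁷ m.
r₂ = 69910 + 642800 = 712710 km = 7.1271×10⁸ m.
Transfer ellipse a_t = (r₁ + r₂)/2 = 3.953×10⁸ m.
At r₁: circular v_c1 = √(μ/r₁) = 40320 m/s; transfer-perijove v_p = √[μ(2/r₁ − 1/a_t)] = 54140 m/s.
At r₂: circular v_c2 = √(μ/r₂) = 13330 m/s; transfer-apojove v_a = √[μ(2/r₂ − 1/a_t)] = 5918 m/s.
Δv₂ = v_c2 − v_a = 7413 m/s.
= 7.413 km/s.

Δv ≈ 7.413 km/s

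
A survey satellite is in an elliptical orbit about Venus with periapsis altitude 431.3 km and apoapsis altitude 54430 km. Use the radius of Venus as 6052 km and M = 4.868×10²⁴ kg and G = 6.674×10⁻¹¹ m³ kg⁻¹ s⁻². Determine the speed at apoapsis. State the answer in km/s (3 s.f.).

v ≈ 1.02 km/s

μ = GM = 6.674×10⁻¹¹ × 4.868×10²⁴ = 3.249×10¹⁴ m³/s².
r_p = 6052 + 431.3 = 6483.3 km = 6.4833×10⁶ m.
r_a = 6052 + 54430 = 60482 km = 6.0482×10⁷ m.
Semi-major axis a = (r_p + r_a)/2 = 33483 km = 3.348×10⁷ m.
Vis-viva: v² = μ(2/r − 1/a) = 3.249×10¹⁴ × (3.307×10⁻⁸ − 2.987×10⁻⁸) = 1.040×10⁶ m²/s².
v = 1020 m/s = 1.020 km/s.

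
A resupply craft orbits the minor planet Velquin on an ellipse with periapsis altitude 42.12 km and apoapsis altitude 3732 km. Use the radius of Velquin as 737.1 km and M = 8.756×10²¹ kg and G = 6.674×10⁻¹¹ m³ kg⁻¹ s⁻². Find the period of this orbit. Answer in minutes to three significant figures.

μ = GM = 6.674×10⁻¹¹ × 8.756×10²¹ = 5.844×10¹¹ m³/s².
r_p = 737.1 + 42.12 = 779.22 km = 7.7922×10⁵ m.
r_a = 737.1 + 3732 = 4469.1 km = 4.4691×10⁶ m.
Semi-major axis a = (r_p + r_a)/2 = (779.22 + 4469.1)/2 = 2624.2 km = 2.624×10⁶ m.
By Kepler's third law T = 2π√(a³/μ) = 2π × 5.561×10³ = 3.494×10⁴ s.
= 582.3 minutes.

T ≈ 582 minutes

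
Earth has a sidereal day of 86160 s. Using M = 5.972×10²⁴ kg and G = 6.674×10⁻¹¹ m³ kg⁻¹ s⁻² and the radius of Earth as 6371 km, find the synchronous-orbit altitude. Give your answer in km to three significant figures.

μ = GM = 6.674×10⁻¹¹ × 5.972×10²⁴ = 3.986×10¹⁴ m³/s².
A synchronous orbit has period T, so by Kepler's third law a = (μT²/4π²)^(1/3).
μT²/4π² = 3.986×10¹⁴ × (8.616×10⁴)² / 39.48 = 7.495×10²² m³.
a = 4.216×10⁷ m = 42162 km.
Altitude h = a − R = 42162 − 6371 = 35791 km.

h_sync ≈ 35800 km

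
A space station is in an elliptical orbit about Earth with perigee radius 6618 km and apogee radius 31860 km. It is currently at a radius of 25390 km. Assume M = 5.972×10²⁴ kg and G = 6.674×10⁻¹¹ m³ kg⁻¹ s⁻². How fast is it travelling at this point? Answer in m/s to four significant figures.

μ = GM = 6.674×10⁻¹¹ × 5.972×10²⁴ = 3.986×10¹⁴ m³/s².
Semi-major axis a = (r_p + r_a)/2 = 19239 km = 1.924×10⁷ m.
Vis-viva: v² = μ(2/r − 1/a) = 3.986×10¹⁴ × (7.877×10⁻⁸ − 5.198×10⁻⁸) = 1.068×10⁷ m²/s².
v = 3268 m/s.

v ≈ 3268 m/s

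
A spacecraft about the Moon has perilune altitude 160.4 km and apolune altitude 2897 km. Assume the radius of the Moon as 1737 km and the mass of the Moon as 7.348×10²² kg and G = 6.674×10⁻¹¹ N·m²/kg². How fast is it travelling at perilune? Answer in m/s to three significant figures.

μ = GM = 6.674×10⁻¹¹ × 7.348×10²² = 4.904×10¹² m³/s².
r_p = 1737 + 160.4 = 1897.4 km = 1.8974×10⁶ m.
r_a = 1737 + 2897 = 4634.0 km = 4.6340×10⁶ m.
Semi-major axis a = (r_p + r_a)/2 = 3265.7 km = 3.266×10⁶ m.
Vis-viva: v² = μ(2/r − 1/a) = 4.904×10¹² × (1.054×10⁻⁶ − 3.062×10⁻⁷) = 3.668×10⁶ m²/s².
v = 1915 m/s.

v ≈ 1920 m/s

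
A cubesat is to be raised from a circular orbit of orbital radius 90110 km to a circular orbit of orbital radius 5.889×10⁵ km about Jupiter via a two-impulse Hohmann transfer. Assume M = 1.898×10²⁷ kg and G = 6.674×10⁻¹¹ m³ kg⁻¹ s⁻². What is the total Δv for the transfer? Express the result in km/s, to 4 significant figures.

Δv_total ≈ 19.00 km/s

μ = GM = 6.674×10⁻¹¹ × 1.898×10²⁷ = 1.267×10¹⁷ m³/s².
r₁ = 90110 km = 9.011×10⁷ m.
r₂ = 5.889×10⁵ km = 5.889×10⁸ m.
Transfer ellipse a_t = (r₁ + r₂)/2 = 3.395×10⁸ m.
At r₁: circular v_c1 = √(μ/r₁) = 37490 m/s; transfer-perijove v_p = √[μ(2/r₁ − 1/a_t)] = 49380 m/s.
Δv₁ = v_p − v_c1 = 11890 m/s.
At r₂: circular v_c2 = √(μ/r₂) = 14670 m/s; transfer-apojove v_a = √[μ(2/r₂ − 1/a_t)] = 7556 m/s.
Δv₂ = v_c2 − v_a = 7110 m/s.
Total Δv = Δv₁ + Δv₂ = 19000 m/s = 19.00 km/s.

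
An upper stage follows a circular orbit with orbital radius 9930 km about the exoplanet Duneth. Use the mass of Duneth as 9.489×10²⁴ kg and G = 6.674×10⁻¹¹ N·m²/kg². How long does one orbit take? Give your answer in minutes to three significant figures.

T ≈ 130 minutes

μ = GM = 6.674×10⁻¹¹ × 9.489×10²⁴ = 6.333×10¹⁴ m³/s².
r = 9930 km = 9.930×10⁶ m.
Kepler's third law: T = 2π√(r³/μ) = 2π√((9.930×10⁶)³ / 6.333×10¹⁴).
r³/μ = 1.546×10⁶ s², so T = 2π × 1.243×10³ = 7.813×10³ s.
Converting: 7.813×10³ s ÷ 60.00 = 130.2 minutes.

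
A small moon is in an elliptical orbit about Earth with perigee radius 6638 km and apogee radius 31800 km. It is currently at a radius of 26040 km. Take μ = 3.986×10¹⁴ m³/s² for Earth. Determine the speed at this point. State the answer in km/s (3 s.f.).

v ≈ 3.14 km/s

Semi-major axis a = (r_p + r_a)/2 = 19219 km = 1.922×10⁷ m.
Vis-viva: v² = μ(2/r − 1/a) = 3.986×10¹⁴ × (7.680×10⁻⁸ − 5.203×10⁻⁸) = 9.875×10⁶ m²/s².
v = 3142 m/s = 3.142 km/s.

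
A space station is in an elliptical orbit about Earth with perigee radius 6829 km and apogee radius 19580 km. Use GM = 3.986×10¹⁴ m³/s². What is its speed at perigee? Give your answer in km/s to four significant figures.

Semi-major axis a = (r_p + r_a)/2 = 13204 km = 1.320×10⁷ m.
Vis-viva: v² = μ(2/r − 1/a) = 3.986×10¹⁴ × (2.929×10⁻⁷ − 7.573×10⁻⁸) = 8.655×10⁷ m²/s².
v = 9303 m/s = 9.303 km/s.

v ≈ 9.303 km/s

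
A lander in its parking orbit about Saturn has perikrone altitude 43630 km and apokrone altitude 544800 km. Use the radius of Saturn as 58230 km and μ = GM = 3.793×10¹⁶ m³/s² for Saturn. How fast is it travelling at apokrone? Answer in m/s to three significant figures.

r_p = 58230 + 43630 = 101860 km = 1.0186×10⁸ m.
r_a = 58230 + 544800 = 603030 km = 6.0303×10⁸ m.
Semi-major axis a = (r_p + r_a)/2 = 3.5244×10⁵ km = 3.524×10⁸ m.
Vis-viva: v² = μ(2/r − 1/a) = 3.793×10¹⁶ × (3.317×10⁻⁹ − 2.837×10⁻⁹) = 1.818×10⁷ m²/s².
v = 4264 m/s.

v ≈ 4260 m/s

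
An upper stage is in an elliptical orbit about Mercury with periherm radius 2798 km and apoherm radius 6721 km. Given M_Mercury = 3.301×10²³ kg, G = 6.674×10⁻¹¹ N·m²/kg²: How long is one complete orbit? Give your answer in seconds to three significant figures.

T ≈ 13900 seconds

μ = GM = 6.674×10⁻¹¹ × 3.301×10²³ = 2.203×10¹³ m³/s².
Semi-major axis a = (r_p + r_a)/2 = (2798.0 + 6721.0)/2 = 4759.5 km = 4.760×10⁶ m.
By Kepler's third law T = 2π√(a³/μ) = 2π × 2.212×10³ = 1.390×10⁴ s.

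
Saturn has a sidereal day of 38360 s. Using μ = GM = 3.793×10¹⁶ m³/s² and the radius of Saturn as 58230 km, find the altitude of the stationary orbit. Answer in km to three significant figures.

h_sync ≈ 54000 km

A synchronous orbit has period T, so by Kepler's third law a = (μT²/4π²)^(1/3).
μT²/4π² = 3.793×10¹⁶ × (3.836×10⁴)² / 39.48 = 1.414×10²⁴ m³.
a = 1.122×10⁸ m = 1.1223×10⁵ km.
Altitude h = a − R = 1.1223×10⁵ − 58230 = 54005 km.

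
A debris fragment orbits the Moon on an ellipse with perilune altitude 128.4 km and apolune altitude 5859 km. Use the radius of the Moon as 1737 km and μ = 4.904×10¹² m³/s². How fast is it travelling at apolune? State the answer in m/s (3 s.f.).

r_p = 1737 + 128.4 = 1865.4 km = 1.8654×10⁶ m.
r_a = 1737 + 5859 = 7596.0 km = 7.5960×10⁶ m.
Semi-major axis a = (r_p + r_a)/2 = 4730.7 km = 4.731×10⁶ m.
Vis-viva: v² = μ(2/r − 1/a) = 4.904×10¹² × (2.633×10⁻⁷ − 2.114×10⁻⁷) = 2.546×10⁵ m²/s².
v = 504.6 m/s.

v ≈ 505 m/s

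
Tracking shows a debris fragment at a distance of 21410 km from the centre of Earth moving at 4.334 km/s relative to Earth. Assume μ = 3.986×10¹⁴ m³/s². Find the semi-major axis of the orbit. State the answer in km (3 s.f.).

a ≈ 21600 km

r = 2.141×10⁷ m.
Vis-viva rearranged: 1/a = 2/r − v²/μ = 9.341×10⁻⁸ − 4.712×10⁻⁸ = 4.629×10⁻⁸ m⁻¹.
a = 2.160×10⁷ m = 21603 km.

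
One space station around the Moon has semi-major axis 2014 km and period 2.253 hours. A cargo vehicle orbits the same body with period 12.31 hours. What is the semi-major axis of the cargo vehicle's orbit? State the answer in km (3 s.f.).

a₂ ≈ 6250 km

Kepler's third law: a³ ∝ T², so a₂ = a₁ (T₂/T₁)^(2/3).
T₂/T₁ = 5.464, (T₂/T₁)^(2/3) = 3.102.
a₂ = 2014 × 3.102 = 6248 km.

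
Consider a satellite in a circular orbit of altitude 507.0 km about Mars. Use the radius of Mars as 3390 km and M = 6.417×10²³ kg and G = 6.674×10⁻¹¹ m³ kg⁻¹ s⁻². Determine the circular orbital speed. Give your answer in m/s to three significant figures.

v ≈ 3320 m/s

μ = GM = 6.674×10⁻¹¹ × 6.417×10²³ = 4.283×10¹³ m³/s².
r = 3390 + 507.0 = 3897.0 km = 3.8970×10⁶ m.
For a circular orbit v = √(μ/r) = √(4.283×10¹³ / 3.897×10⁶) = √(1.099×10⁷) = 3315 m/s.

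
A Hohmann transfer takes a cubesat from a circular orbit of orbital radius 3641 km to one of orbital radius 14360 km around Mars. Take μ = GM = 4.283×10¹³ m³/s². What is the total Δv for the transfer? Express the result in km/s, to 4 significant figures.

r₁ = 3641 km = 3.641×10⁶ m.
r₂ = 14360 km = 1.436×10⁷ m.
Transfer ellipse a_t = (r₁ + r₂)/2 = 9.000×10⁶ m.
At r₁: circular v_c1 = √(μ/r₁) = 3430 m/s; transfer-periapsis v_p = √[μ(2/r₁ − 1/a_t)] = 4332 m/s.
Δv₁ = v_p − v_c1 = 902.4 m/s.
At r₂: circular v_c2 = √(μ/r₂) = 1727 m/s; transfer-apoapsis v_a = √[μ(2/r₂ − 1/a_t)] = 1098 m/s.
Δv₂ = v_c2 − v_a = 628.6 m/s.
Total Δv = Δv₁ + Δv₂ = 1531 m/s = 1.531 km/s.

Δv_total ≈ 1.531 km/s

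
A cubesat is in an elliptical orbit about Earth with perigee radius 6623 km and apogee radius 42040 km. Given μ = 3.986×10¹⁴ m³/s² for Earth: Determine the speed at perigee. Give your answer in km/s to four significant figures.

v ≈ 10.20 km/s

Semi-major axis a = (r_p + r_a)/2 = 24332 km = 2.433×10⁷ m.
Vis-viva: v² = μ(2/r − 1/a) = 3.986×10¹⁴ × (3.020×10⁻⁷ − 4.110×10⁻⁸) = 1.040×10⁸ m²/s².
v = 10200 m/s = 10.20 km/s.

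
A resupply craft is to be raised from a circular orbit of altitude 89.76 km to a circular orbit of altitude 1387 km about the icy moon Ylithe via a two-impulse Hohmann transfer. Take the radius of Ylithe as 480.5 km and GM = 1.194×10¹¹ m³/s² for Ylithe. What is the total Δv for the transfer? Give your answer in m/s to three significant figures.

Δv_total ≈ 189 m/s

r₁ = 480.5 + 89.76 = 570.26 km = 5.7026×10⁵ m.
r₂ = 480.5 + 1387 = 1867.5 km = 1.8675×10⁶ m.
Transfer ellipse a_t = (r₁ + r₂)/2 = 1.219×10⁶ m.
At r₁: circular v_c1 = √(μ/r₁) = 457.6 m/s; transfer-periapsis v_p = √[μ(2/r₁ − 1/a_t)] = 566.4 m/s.
Δv₁ = v_p − v_c1 = 108.8 m/s.
At r₂: circular v_c2 = √(μ/r₂) = 252.9 m/s; transfer-apoapsis v_a = √[μ(2/r₂ − 1/a_t)] = 173.0 m/s.
Δv₂ = v_c2 − v_a = 79.90 m/s.
Total Δv = Δv₁ + Δv₂ = 188.7 m/s.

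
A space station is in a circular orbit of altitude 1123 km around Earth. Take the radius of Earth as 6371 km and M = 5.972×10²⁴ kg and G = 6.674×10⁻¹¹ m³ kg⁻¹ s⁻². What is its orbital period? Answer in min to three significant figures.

μ = GM = 6.674×10⁻¹¹ × 5.972×10²⁴ = 3.986×10¹⁴ m³/s².
r = 6371 + 1123 = 7494.0 km = 7.4940×10⁶ m.
Kepler's third law: T = 2π√(r³/μ) = 2π√((7.494×10⁶)³ / 3.986×10¹⁴).
r³/μ = 1.056×10⁶ s², so T = 2π × 1.028×10³ = 6.457×10³ s.
Converting: 6.457×10³ s ÷ 60.00 = 107.6 min.

T ≈ 108 min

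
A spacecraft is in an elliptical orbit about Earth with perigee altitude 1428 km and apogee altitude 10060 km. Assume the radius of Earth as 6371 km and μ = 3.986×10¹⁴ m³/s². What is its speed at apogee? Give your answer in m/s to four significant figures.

v ≈ 3952 m/s

r_p = 6371 + 1428 = 7799.0 km = 7.7990×10⁶ m.
r_a = 6371 + 10060 = 16431 km = 1.6431×10⁷ m.
Semi-major axis a = (r_p + r_a)/2 = 12115 km = 1.212×10⁷ m.
Vis-viva: v² = μ(2/r − 1/a) = 3.986×10¹⁴ × (1.217×10⁻⁷ − 8.254×10⁻⁸) = 1.562×10⁷ m²/s².
v = 3952 m/s.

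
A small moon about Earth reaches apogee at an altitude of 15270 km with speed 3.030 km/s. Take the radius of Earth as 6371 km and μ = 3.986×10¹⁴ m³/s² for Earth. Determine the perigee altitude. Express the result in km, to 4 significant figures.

r_a = 6371 + 15270 = 21641 km = 2.164×10⁷ m.
Specific energy ε = v²/2 − μ/r = -1.383×10⁷ J/kg, so a = −μ/(2ε) = 1.441×10⁷ m.
The apsides satisfy r_p + r_a = 2a, so the perigee radius is 2a − r_a = 7.184×10⁶ m = 7184.0 km.
Perigee altitude = 7184.0 − 6371 = 812.96 km.

perigee altitude ≈ 813.0 km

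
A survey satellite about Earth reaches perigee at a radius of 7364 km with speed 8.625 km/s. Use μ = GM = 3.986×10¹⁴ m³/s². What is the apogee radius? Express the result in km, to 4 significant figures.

r_p = 7.364×10⁶ m.
Specific energy ε = v²/2 − μ/r = -1.693×10⁷ J/kg, so a = −μ/(2ε) = 1.177×10⁷ m.
The apsides satisfy r_p + r_a = 2a, so the apogee radius is 2a − r_p = 1.618×10⁷ m = 16176 km.

apogee radius ≈ 16180 km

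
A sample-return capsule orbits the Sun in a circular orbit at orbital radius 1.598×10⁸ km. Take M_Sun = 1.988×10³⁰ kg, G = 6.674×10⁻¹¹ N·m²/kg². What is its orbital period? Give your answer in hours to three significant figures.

T ≈ 9680 hours

μ = GM = 6.674×10⁻¹¹ × 1.988×10³⁰ = 1.327×10²⁰ m³/s².
r = 1.598×10⁸ km = 1.598×10¹¹ m.
Kepler's third law: T = 2π√(r³/μ) = 2π√((1.598×10¹¹)³ / 1.327×10²⁰).
r³/μ = 3.076×10¹³ s², so T = 2π × 5.546×10⁶ = 3.485×10⁷ s.
Converting: 3.485×10⁷ s ÷ 3600 = 9679 hours.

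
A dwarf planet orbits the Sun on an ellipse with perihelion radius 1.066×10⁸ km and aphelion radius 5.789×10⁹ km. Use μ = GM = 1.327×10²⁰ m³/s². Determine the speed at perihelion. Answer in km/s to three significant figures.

v ≈ 49.4 km/s

Semi-major axis a = (r_p + r_a)/2 = 2.9478×10⁹ km = 2.948×10¹² m.
Vis-viva: v² = μ(2/r − 1/a) = 1.327×10²⁰ × (1.876×10⁻¹¹ − 3.392×10⁻¹³) = 2.445×10⁹ m²/s².
v = 49440 m/s = 49.44 km/s.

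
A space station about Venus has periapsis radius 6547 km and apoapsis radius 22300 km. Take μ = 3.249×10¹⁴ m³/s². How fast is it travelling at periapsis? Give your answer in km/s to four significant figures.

v ≈ 8.759 km/s

Semi-major axis a = (r_p + r_a)/2 = 14424 km = 1.442×10⁷ m.
Vis-viva: v² = μ(2/r − 1/a) = 3.249×10¹⁴ × (3.055×10⁻⁷ − 6.933×10⁻⁸) = 7.673×10⁷ m²/s².
v = 8759 m/s = 8.759 km/s.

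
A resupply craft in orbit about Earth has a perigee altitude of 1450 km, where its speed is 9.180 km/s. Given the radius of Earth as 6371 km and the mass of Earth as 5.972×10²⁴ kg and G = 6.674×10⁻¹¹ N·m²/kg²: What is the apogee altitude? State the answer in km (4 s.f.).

μ = GM = 6.674×10⁻¹¹ × 5.972×10²⁴ = 3.986×10¹⁴ m³/s².
r_p = 6371 + 1450 = 7821.0 km = 7.821×10⁶ m.
Specific energy ε = v²/2 − μ/r = -8.825×10⁶ J/kg, so a = −μ/(2ε) = 2.258×10⁷ m.
The apsides satisfy r_p + r_a = 2a, so the apogee radius is 2a − r_p = 3.734×10⁷ m = 37340 km.
Apogee altitude = 37340 − 6371 = 30969 km.

apogee altitude ≈ 30970 km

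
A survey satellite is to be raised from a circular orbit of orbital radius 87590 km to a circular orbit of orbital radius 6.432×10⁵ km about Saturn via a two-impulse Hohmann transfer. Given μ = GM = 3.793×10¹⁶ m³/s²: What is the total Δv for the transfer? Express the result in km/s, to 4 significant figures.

r₁ = 87590 km = 8.759×10⁷ m.
r₂ = 6.432×10⁵ km = 6.432×10⁸ m.
Transfer ellipse a_t = (r₁ + r₂)/2 = 3.654×10⁸ m.
At r₁: circular v_c1 = √(μ/r₁) = 20810 m/s; transfer-perikrone v_p = √[μ(2/r₁ − 1/a_t)] = 27610 m/s.
Δv₁ = v_p − v_c1 = 6800 m/s.
At r₂: circular v_c2 = √(μ/r₂) = 7679 m/s; transfer-apokrone v_a = √[μ(2/r₂ − 1/a_t)] = 3760 m/s.
Δv₂ = v_c2 − v_a = 3919 m/s.
Total Δv = Δv₁ + Δv₂ = 10720 m/s = 10.72 km/s.

Δv_total ≈ 10.72 km/s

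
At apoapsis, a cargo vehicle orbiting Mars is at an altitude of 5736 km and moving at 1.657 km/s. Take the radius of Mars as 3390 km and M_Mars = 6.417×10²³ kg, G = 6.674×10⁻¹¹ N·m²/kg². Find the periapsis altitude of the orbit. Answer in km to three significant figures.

μ = GM = 6.674×10⁻¹¹ × 6.417×10²³ = 4.283×10¹³ m³/s².
r_a = 3390 + 5736 = 9126.0 km = 9.126×10⁶ m.
Specific energy ε = v²/2 − μ/r = -3.320×10⁶ J/kg, so a = −μ/(2ε) = 6.450×10⁶ m.
The apsides satisfy r_p + r_a = 2a, so the periapsis radius is 2a − r_a = 3.774×10⁶ m = 3773.6 km.
Periapsis altitude = 3773.6 − 3390 = 383.57 km.

periapsis altitude ≈ 384 km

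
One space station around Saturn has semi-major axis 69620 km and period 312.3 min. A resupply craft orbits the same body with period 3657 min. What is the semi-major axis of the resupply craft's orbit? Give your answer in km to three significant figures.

Kepler's third law: a³ ∝ T², so a₂ = a₁ (T₂/T₁)^(2/3).
T₂/T₁ = 11.71, (T₂/T₁)^(2/3) = 5.157.
a₂ = 69620 × 5.157 = 3.590×10⁵ km.

a₂ ≈ 3.59×10⁵ km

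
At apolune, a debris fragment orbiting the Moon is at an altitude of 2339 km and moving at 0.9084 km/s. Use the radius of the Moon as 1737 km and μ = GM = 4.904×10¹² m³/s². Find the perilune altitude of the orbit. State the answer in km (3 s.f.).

r_a = 1737 + 2339 = 4076.0 km = 4.076×10⁶ m.
Specific energy ε = v²/2 − μ/r = -7.905×10⁵ J/kg, so a = −μ/(2ε) = 3.102×10⁶ m.
The apsides satisfy r_p + r_a = 2a, so the perilune radius is 2a − r_a = 2.127×10⁶ m = 2127.3 km.
Perilune altitude = 2127.3 − 1737 = 390.32 km.

perilune altitude ≈ 390 km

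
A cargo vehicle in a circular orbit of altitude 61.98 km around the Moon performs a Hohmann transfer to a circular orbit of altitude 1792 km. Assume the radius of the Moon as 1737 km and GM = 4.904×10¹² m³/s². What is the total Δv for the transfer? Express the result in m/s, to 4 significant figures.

Δv_total ≈ 459.4 m/s

r₁ = 1737 + 61.98 = 1799.0 km = 1.7990×10⁶ m.
r₂ = 1737 + 1792 = 3529.0 km = 3.5290×10⁶ m.
Transfer ellipse a_t = (r₁ + r₂)/2 = 2.664×10⁶ m.
At r₁: circular v_c1 = √(μ/r₁) = 1651 m/s; transfer-perilune v_p = √[μ(2/r₁ − 1/a_t)] = 1900 m/s.
Δv₁ = v_p − v_c1 = 249.2 m/s.
At r₂: circular v_c2 = √(μ/r₂) = 1179 m/s; transfer-apolune v_a = √[μ(2/r₂ − 1/a_t)] = 968.7 m/s.
Δv₂ = v_c2 − v_a = 210.1 m/s.
Total Δv = Δv₁ + Δv₂ = 459.4 m/s.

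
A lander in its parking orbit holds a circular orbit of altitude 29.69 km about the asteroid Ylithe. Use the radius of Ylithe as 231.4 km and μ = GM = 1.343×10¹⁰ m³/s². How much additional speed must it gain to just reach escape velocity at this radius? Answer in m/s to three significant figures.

r = 231.4 + 29.69 = 261.09 km = 2.6109×10⁵ m.
Circular speed v_c = √(μ/r) = 226.8 m/s.
Escape speed v_esc = √(2μ/r) = √2 × v_c = 320.7 m/s.
Δv = v_esc − v_c = 93.94 m/s.

Δv ≈ 93.9 m/s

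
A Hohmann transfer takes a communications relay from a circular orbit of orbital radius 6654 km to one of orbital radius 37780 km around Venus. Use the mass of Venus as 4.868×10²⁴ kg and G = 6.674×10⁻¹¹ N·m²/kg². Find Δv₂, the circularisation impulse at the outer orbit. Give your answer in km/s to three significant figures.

μ = GM = 6.674×10⁻¹¹ × 4.868×10²⁴ = 3.249×10¹⁴ m³/s².
r₁ = 6654 km = 6.654×10⁶ m.
r₂ = 37780 km = 3.778×10⁷ m.
Transfer ellipse a_t = (r₁ + r₂)/2 = 2.222×10⁷ m.
At r₁: circular v_c1 = √(μ/r₁) = 6988 m/s; transfer-periapsis v_p = √[μ(2/r₁ − 1/a_t)] = 9112 m/s.
At r₂: circular v_c2 = √(μ/r₂) = 2932 m/s; transfer-apoapsis v_a = √[μ(2/r₂ − 1/a_t)] = 1605 m/s.
Δv₂ = v_c2 − v_a = 1328 m/s.
= 1.328 km/s.

Δv ≈ 1.33 km/s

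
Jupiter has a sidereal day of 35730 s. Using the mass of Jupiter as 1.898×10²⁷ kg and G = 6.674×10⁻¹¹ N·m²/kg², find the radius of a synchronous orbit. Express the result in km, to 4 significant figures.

r_sync ≈ 1.600×10⁵ km

μ = GM = 6.674×10⁻¹¹ × 1.898×10²⁷ = 1.267×10¹⁷ m³/s².
A synchronous orbit has period T, so by Kepler's third law a = (μT²/4π²)^(1/3).
μT²/4π² = 1.267×10¹⁷ × (3.573×10⁴)² / 39.48 = 4.096×10²⁴ m³.
a = 1.600×10⁸ m = 1.6000×10⁵ km.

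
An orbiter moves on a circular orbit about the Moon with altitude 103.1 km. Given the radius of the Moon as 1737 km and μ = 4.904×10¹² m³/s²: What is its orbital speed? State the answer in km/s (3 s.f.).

r = 1737 + 103.1 = 1840.1 km = 1.8401×10⁶ m.
For a circular orbit v = √(μ/r) = √(4.904×10¹² / 1.840×10⁶) = √(2.665×10⁶) = 1633 m/s.
That is 1.633 km/s.

v ≈ 1.63 km/s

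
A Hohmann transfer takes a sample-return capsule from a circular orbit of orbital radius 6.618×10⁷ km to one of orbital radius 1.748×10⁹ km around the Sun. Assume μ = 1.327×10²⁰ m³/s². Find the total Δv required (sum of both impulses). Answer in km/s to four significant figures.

r₁ = 6.618×10⁷ km = 6.618×10¹⁰ m.
r₂ = 1.748×10⁹ km = 1.748×10¹² m.
Transfer ellipse a_t = (r₁ + r₂)/2 = 9.071×10¹¹ m.
At r₁: circular v_c1 = √(μ/r₁) = 44780 m/s; transfer-perihelion v_p = √[μ(2/r₁ − 1/a_t)] = 62160 m/s.
Δv₁ = v_p − v_c1 = 17380 m/s.
At r₂: circular v_c2 = √(μ/r₂) = 8713 m/s; transfer-aphelion v_a = √[μ(2/r₂ − 1/a_t)] = 2353 m/s.
Δv₂ = v_c2 − v_a = 6360 m/s.
Total Δv = Δv₁ + Δv₂ = 23740 m/s = 23.74 km/s.

Δv_total ≈ 23.74 km/s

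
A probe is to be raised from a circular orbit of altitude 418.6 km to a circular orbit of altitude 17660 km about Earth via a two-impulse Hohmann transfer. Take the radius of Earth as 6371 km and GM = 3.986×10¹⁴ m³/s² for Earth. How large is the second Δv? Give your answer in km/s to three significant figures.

r₁ = 6371 + 418.6 = 6789.6 km = 6.7896×10⁶ m.
r₂ = 6371 + 17660 = 24031 km = 2.4031×10⁷ m.
Transfer ellipse a_t = (r₁ + r₂)/2 = 1.541×10⁷ m.
At r₁: circular v_c1 = √(μ/r₁) = 7662 m/s; transfer-perigee v_p = √[μ(2/r₁ − 1/a_t)] = 9568 m/s.
At r₂: circular v_c2 = √(μ/r₂) = 4073 m/s; transfer-apogee v_a = √[μ(2/r₂ − 1/a_t)] = 2703 m/s.
Δv₂ = v_c2 − v_a = 1369 m/s.
= 1.369 km/s.

Δv ≈ 1.37 km/s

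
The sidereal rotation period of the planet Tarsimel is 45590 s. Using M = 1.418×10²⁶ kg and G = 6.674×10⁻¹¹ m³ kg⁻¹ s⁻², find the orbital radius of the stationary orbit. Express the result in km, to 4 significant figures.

μ = GM = 6.674×10⁻¹¹ × 1.418×10²⁶ = 9.464×10¹⁵ m³/s².
A synchronous orbit has period T, so by Kepler's third law a = (μT²/4π²)^(1/3).
μT²/4π² = 9.464×10¹⁵ × (4.559×10⁴)² / 39.48 = 4.982×10²³ m³.
a = 7.928×10⁷ m = 79277 km.

r_sync ≈ 79280 km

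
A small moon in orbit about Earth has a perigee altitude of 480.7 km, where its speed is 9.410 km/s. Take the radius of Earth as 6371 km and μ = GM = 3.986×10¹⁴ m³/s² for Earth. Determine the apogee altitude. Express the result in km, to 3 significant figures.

r_p = 6371 + 480.7 = 6851.7 km = 6.852×10⁶ m.
Specific energy ε = v²/2 − μ/r = -1.390×10⁷ J/kg, so a = −μ/(2ε) = 1.434×10⁷ m.
The apsides satisfy r_p + r_a = 2a, so the apogee radius is 2a − r_p = 2.182×10⁷ m = 21822 km.
Apogee altitude = 21822 − 6371 = 15451 km.

apogee altitude ≈ 15500 km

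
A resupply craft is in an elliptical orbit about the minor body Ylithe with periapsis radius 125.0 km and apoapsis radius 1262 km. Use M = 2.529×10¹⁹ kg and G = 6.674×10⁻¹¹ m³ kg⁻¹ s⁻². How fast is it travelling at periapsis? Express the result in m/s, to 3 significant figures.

v ≈ 157 m/s

μ = GM = 6.674×10⁻¹¹ × 2.529×10¹⁹ = 1.688×10⁹ m³/s².
Semi-major axis a = (r_p + r_a)/2 = 693.50 km = 6.935×10⁵ m.
Vis-viva: v² = μ(2/r − 1/a) = 1.688×10⁹ × (1.600×10⁻⁵ − 1.442×10⁻⁶) = 2.457×10⁴ m²/s².
v = 156.8 m/s.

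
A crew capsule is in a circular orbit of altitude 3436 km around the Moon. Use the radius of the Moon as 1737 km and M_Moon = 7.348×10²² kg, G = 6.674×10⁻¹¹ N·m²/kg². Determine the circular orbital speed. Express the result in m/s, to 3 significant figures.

v ≈ 974 m/s

μ = GM = 6.674×10⁻¹¹ × 7.348×10²² = 4.904×10¹² m³/s².
r = 1737 + 3436 = 5173.0 km = 5.1730×10⁶ m.
For a circular orbit v = √(μ/r) = √(4.904×10¹² / 5.173×10⁶) = √(9.480×10⁵) = 973.7 m/s.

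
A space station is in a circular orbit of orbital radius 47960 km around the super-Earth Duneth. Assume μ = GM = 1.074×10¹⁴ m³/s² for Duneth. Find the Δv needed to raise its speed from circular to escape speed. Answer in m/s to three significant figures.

Δv ≈ 620 m/s

r = 47960 km = 4.796×10⁷ m.
Circular speed v_c = √(μ/r) = 1496 m/s.
Escape speed v_esc = √(2μ/r) = √2 × v_c = 2116 m/s.
Δv = v_esc − v_c = 619.9 m/s.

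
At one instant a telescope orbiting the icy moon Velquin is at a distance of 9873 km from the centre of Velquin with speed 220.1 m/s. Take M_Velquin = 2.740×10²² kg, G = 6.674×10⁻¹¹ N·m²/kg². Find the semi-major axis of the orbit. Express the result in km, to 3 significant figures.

a ≈ 5680 km

μ = GM = 6.674×10⁻¹¹ × 2.740×10²² = 1.829×10¹² m³/s².
r = 9.873×10⁶ m.
Vis-viva rearranged: 1/a = 2/r − v²/μ = 2.026×10⁻⁷ − 2.649×10⁻⁸ = 1.761×10⁻⁷ m⁻¹.
a = 5.679×10⁶ m = 5679.2 km.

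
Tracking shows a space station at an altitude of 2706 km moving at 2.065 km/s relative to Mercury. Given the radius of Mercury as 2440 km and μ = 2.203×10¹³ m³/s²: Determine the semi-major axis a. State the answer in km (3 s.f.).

a ≈ 5130 km

r = 2440 + 2706 = 5146.0 km = 5.146×10⁶ m.
Specific orbital energy ε = v²/2 − μ/r = (2065)²/2 − 2.203×10¹³/5.146×10⁶ = -2.149×10⁶ J/kg.
Since ε = −μ/(2a), a = −μ/(2ε) = 5.126×10⁶ m = 5125.9 km.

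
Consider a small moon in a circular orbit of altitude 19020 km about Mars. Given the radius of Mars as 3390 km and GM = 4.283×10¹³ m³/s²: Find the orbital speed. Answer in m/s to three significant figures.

v ≈ 1380 m/s

r = 3390 + 19020 = 22410 km = 2.2410×10⁷ m.
For a circular orbit v = √(μ/r) = √(4.283×10¹³ / 2.241×10⁷) = √(1.911×10⁶) = 1382 m/s.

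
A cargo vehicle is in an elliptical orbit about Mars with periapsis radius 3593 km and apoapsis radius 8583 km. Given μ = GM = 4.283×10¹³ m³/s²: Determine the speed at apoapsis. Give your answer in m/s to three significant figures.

Semi-major axis a = (r_p + r_a)/2 = 6088.0 km = 6.088×10⁶ m.
Vis-viva: v² = μ(2/r − 1/a) = 4.283×10¹³ × (2.330×10⁻⁷ − 1.643×10⁻⁷) = 2.945×10⁶ m²/s².
v = 1716 m/s.

v ≈ 1720 m/s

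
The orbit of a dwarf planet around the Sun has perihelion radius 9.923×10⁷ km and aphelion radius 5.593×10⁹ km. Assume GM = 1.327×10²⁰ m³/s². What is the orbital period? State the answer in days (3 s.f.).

Semi-major axis a = (r_p + r_a)/2 = (9.9230×10⁷ + 5.5930×10⁹)/2 = 2.8461×10⁹ km = 2.846×10¹² m.
By Kepler's third law T = 2π√(a³/μ) = 2π × 4.168×10⁸ = 2.619×10⁹ s.
= 30310 days.

T ≈ 30300 days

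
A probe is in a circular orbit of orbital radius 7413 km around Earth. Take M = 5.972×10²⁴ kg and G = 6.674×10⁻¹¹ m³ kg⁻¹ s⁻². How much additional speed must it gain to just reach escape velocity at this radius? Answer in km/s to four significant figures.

μ = GM = 6.674×10⁻¹¹ × 5.972×10²⁴ = 3.986×10¹⁴ m³/s².
r = 7413 km = 7.413×10⁶ m.
Circular speed v_c = √(μ/r) = 7333 m/s.
Escape speed v_esc = √(2μ/r) = √2 × v_c = 10370 m/s.
Δv = v_esc − v_c = 3037 m/s = 3.037 km/s.

Δv ≈ 3.037 km/s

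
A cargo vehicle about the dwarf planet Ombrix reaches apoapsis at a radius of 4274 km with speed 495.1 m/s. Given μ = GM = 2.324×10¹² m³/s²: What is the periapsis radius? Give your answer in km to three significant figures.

periapsis radius ≈ 1240 km

r_a = 4.274×10⁶ m.
Specific energy ε = v²/2 − μ/r = -4.212×10⁵ J/kg, so a = −μ/(2ε) = 2.759×10⁶ m.
The apsides satisfy r_p + r_a = 2a, so the periapsis radius is 2a − r_a = 1.244×10⁶ m = 1243.7 km.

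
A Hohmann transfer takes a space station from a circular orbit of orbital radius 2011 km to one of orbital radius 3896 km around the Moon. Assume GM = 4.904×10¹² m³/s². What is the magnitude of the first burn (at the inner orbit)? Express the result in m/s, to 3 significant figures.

Δv ≈ 232 m/s

r₁ = 2011 km = 2.011×10⁶ m.
r₂ = 3896 km = 3.896×10⁶ m.
Transfer ellipse a_t = (r₁ + r₂)/2 = 2.954×10⁶ m.
At r₁: circular v_c1 = √(μ/r₁) = 1562 m/s; transfer-perilune v_p = √[μ(2/r₁ − 1/a_t)] = 1794 m/s.
Δv₁ = v_p − v_c1 = 231.9 m/s.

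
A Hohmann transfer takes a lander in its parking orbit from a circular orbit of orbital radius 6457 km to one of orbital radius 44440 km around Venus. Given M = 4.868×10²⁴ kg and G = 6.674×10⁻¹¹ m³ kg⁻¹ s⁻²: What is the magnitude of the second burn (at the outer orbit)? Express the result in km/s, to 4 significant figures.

Δv ≈ 1.342 km/s

μ = GM = 6.674×10⁻¹¹ × 4.868×10²⁴ = 3.249×10¹⁴ m³/s².
r₁ = 6457 km = 6.457×10⁶ m.
r₂ = 44440 km = 4.444×10⁷ m.
Transfer ellipse a_t = (r₁ + r₂)/2 = 2.545×10⁷ m.
At r₁: circular v_c1 = √(μ/r₁) = 7093 m/s; transfer-periapsis v_p = √[μ(2/r₁ − 1/a_t)] = 9374 m/s.
At r₂: circular v_c2 = √(μ/r₂) = 2704 m/s; transfer-apoapsis v_a = √[μ(2/r₂ − 1/a_t)] = 1362 m/s.
Δv₂ = v_c2 − v_a = 1342 m/s.
= 1.342 km/s.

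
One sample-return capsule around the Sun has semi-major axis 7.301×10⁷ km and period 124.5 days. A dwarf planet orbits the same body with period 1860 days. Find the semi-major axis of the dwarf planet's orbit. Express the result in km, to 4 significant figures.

Kepler's third law: a³ ∝ T², so a₂ = a₁ (T₂/T₁)^(2/3).
T₂/T₁ = 14.94, (T₂/T₁)^(2/3) = 6.066.
a₂ = 7.301×10⁷ × 6.066 = 4.429×10⁸ km.

a₂ ≈ 4.429×10⁸ km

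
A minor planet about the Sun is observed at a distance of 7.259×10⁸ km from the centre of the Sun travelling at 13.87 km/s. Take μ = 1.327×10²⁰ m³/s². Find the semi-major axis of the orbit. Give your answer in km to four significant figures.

a ≈ 7.660×10⁸ km

r = 7.259×10¹¹ m.
Specific orbital energy ε = v²/2 − μ/r = (13870)²/2 − 1.327×10²⁰/7.259×10¹¹ = -8.662×10⁷ J/kg.
Since ε = −μ/(2a), a = −μ/(2ε) = 7.660×10¹¹ m = 7.6600×10⁸ km.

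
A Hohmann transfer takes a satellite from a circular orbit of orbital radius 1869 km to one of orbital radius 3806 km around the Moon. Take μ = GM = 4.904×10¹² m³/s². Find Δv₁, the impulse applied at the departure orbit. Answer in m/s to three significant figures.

Δv ≈ 256 m/s

r₁ = 1869 km = 1.869×10⁶ m.
r₂ = 3806 km = 3.806×10⁶ m.
Transfer ellipse a_t = (r₁ + r₂)/2 = 2.838×10⁶ m.
At r₁: circular v_c1 = √(μ/r₁) = 1620 m/s; transfer-perilune v_p = √[μ(2/r₁ − 1/a_t)] = 1876 m/s.
Δv₁ = v_p − v_c1 = 256.2 m/s.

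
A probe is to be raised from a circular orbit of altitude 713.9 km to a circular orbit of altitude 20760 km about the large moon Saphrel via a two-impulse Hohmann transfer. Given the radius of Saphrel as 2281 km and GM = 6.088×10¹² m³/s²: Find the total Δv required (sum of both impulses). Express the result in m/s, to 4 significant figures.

Δv_total ≈ 738.5 m/s

r₁ = 2281 + 713.9 = 2994.9 km = 2.9949×10⁶ m.
r₂ = 2281 + 20760 = 23041 km = 2.3041×10⁷ m.
Transfer ellipse a_t = (r₁ + r₂)/2 = 1.302×10⁷ m.
At r₁: circular v_c1 = √(μ/r₁) = 1426 m/s; transfer-periapsis v_p = √[μ(2/r₁ − 1/a_t)] = 1897 m/s.
Δv₁ = v_p − v_c1 = 471.1 m/s.
At r₂: circular v_c2 = √(μ/r₂) = 514.0 m/s; transfer-apoapsis v_a = √[μ(2/r₂ − 1/a_t)] = 246.6 m/s.
Δv₂ = v_c2 − v_a = 267.5 m/s.
Total Δv = Δv₁ + Δv₂ = 738.5 m/s.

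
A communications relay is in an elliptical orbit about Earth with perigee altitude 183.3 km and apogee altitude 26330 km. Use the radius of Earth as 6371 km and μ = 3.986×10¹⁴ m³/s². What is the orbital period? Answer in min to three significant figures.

T ≈ 456 min

r_p = 6371 + 183.3 = 6554.3 km = 6.5543×10⁶ m.
r_a = 6371 + 26330 = 32701 km = 3.2701×10⁷ m.
Semi-major axis a = (r_p + r_a)/2 = (6554.3 + 32701)/2 = 19628 km = 1.963×10⁷ m.
By Kepler's third law T = 2π√(a³/μ) = 2π × 4.355×10³ = 2.737×10⁴ s.
= 456.1 min.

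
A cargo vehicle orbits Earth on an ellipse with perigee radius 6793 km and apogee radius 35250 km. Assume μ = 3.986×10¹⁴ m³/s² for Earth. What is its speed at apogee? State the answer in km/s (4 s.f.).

v ≈ 1.912 km/s

Semi-major axis a = (r_p + r_a)/2 = 21022 km = 2.102×10⁷ m.
Vis-viva: v² = μ(2/r − 1/a) = 3.986×10¹⁴ × (5.674×10⁻⁸ − 4.757×10⁻⁸) = 3.654×10⁶ m²/s².
v = 1912 m/s = 1.912 km/s.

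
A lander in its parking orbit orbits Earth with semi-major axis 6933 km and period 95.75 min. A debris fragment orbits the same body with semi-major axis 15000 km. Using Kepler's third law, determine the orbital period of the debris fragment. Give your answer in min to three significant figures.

T₂ ≈ 305 min

Kepler's third law: T² ∝ a³, so T₂ = T₁ (a₂/a₁)^(3/2).
a₂/a₁ = 2.164, (a₂/a₁)^(3/2) = 3.182.
T₂ = 95.75 × 3.182 = 304.7 min.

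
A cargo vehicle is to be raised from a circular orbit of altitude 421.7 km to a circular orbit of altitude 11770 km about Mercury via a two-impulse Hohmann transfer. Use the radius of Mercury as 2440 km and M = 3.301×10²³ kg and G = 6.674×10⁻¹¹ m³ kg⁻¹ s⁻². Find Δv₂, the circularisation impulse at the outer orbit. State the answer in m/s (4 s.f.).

Δv ≈ 524.2 m/s

μ = GM = 6.674×10⁻¹¹ × 3.301×10²³ = 2.203×10¹³ m³/s².
r₁ = 2440 + 421.7 = 2861.7 km = 2.8617×10⁶ m.
r₂ = 2440 + 11770 = 14210 km = 1.4210×10⁷ m.
Transfer ellipse a_t = (r₁ + r₂)/2 = 8.536×10⁶ m.
At r₁: circular v_c1 = √(μ/r₁) = 2775 m/s; transfer-periherm v_p = √[μ(2/r₁ − 1/a_t)] = 3580 m/s.
At r₂: circular v_c2 = √(μ/r₂) = 1245 m/s; transfer-apoherm v_a = √[μ(2/r₂ − 1/a_t)] = 721.0 m/s.
Δv₂ = v_c2 − v_a = 524.2 m/s.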